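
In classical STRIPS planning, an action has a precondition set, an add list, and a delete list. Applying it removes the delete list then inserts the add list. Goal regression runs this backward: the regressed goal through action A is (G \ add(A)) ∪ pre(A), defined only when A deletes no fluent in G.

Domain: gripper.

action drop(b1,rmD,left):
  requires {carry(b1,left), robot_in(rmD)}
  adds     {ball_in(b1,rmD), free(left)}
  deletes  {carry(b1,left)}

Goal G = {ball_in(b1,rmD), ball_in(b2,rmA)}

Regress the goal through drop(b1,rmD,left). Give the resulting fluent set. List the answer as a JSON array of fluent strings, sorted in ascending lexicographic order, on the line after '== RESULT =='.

Compute (G \ add) ∪ pre:
  G ∩ del = {}  (empty — regression defined)
  G \ add = {ball_in(b1,rmD), ball_in(b2,rmA)} \ {ball_in(b1,rmD), free(left)} = {ball_in(b2,rmA)}
  ∪ pre   = {ball_in(b2,rmA)} ∪ {carry(b1,left), robot_in(rmD)}
          = {ball_in(b2,rmA), carry(b1,left), robot_in(rmD)}

== RESULT ==
["ball_in(b2,rmA)", "carry(b1,left)", "robot_in(rmD)"]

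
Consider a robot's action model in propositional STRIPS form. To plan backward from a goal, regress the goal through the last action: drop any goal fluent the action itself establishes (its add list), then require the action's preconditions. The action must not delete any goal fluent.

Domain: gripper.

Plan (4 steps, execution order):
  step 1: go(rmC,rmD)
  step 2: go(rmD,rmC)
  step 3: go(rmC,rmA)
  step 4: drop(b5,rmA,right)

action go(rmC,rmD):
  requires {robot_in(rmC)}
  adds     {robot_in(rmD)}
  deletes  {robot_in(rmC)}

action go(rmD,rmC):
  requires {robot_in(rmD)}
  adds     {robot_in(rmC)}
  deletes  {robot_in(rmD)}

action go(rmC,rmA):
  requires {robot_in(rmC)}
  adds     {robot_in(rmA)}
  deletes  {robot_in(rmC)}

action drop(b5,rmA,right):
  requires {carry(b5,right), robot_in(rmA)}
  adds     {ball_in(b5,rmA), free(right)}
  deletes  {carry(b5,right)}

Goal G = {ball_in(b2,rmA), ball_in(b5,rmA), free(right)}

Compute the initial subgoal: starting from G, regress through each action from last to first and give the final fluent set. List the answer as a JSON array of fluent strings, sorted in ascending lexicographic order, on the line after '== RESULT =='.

Work backward from the goal:
  through step 4 (drop(b5,rmA,right)): drop {ball_in(b5,rmA), free(right)}, keep {ball_in(b2,rmA)}, require {carry(b5,right), robot_in(rmA)}
    → {ball_in(b2,rmA), carry(b5,right), robot_in(rmA)}
  through step 3 (go(rmC,rmA)): drop {robot_in(rmA)}, keep {ball_in(b2,rmA), carry(b5,right)}, require {robot_in(rmC)}
    → {ball_in(b2,rmA), carry(b5,right), robot_in(rmC)}
  through step 2 (go(rmD,rmC)): drop {robot_in(rmC)}, keep {ball_in(b2,rmA), carry(b5,right)}, require {robot_in(rmD)}
    → {ball_in(b2,rmA), carry(b5,right), robot_in(rmD)}
  through step 1 (go(rmC,rmD)): drop {robot_in(rmD)}, keep {ball_in(b2,rmA), carry(b5,right)}, require {robot_in(rmC)}
    → {ball_in(b2,rmA), carry(b5,right), robot_in(rmC)}

== RESULT ==
["ball_in(b2,rmA)", "carry(b5,right)", "robot_in(rmC)"]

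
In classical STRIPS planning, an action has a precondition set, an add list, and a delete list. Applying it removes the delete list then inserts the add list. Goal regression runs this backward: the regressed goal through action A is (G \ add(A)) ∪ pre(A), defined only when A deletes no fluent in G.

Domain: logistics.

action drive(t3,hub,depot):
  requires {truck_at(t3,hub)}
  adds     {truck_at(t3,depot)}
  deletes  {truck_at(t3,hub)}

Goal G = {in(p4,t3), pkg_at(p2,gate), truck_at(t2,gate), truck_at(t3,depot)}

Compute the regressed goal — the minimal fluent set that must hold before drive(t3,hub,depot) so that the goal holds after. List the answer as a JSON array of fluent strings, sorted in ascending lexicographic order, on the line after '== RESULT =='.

Regress:
  G ∩ del = {}  (empty — regression defined)
  G \ add = {in(p4,t3), pkg_at(p2,gate), truck_at(t2,gate), truck_at(t3,depot)} \ {truck_at(t3,depot)} = {in(p4,t3), pkg_at(p2,gate), truck_at(t2,gate)}
  ∪ pre   = {in(p4,t3), pkg_at(p2,gate), truck_at(t2,gate)} ∪ {truck_at(t3,hub)}
          = {in(p4,t3), pkg_at(p2,gate), truck_at(t2,gate), truck_at(t3,hub)}

== RESULT ==
["in(p4,t3)", "pkg_at(p2,gate)", "truck_at(t2,gate)", "truck_at(t3,hub)"]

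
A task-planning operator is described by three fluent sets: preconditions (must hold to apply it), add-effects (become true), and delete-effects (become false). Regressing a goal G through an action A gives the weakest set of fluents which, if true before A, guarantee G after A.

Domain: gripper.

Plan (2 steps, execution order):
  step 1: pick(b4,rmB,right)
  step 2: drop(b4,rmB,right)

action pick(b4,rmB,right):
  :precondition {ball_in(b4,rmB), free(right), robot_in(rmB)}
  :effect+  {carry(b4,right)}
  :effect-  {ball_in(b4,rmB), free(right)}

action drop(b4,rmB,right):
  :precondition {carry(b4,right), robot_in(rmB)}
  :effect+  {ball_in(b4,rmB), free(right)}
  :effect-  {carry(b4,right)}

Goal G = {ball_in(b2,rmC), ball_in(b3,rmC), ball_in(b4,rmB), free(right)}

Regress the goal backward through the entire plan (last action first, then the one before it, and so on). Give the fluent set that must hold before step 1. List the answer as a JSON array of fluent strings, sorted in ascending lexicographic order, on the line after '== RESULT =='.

Work backward from the goal:
  through step 2 (drop(b4,rmB,right)): drop {ball_in(b4,rmB), free(right)}, keep {ball_in(b2,rmC), ball_in(b3,rmC)}, require {carry(b4,right), robot_in(rmB)}
    → {ball_in(b2,rmC), ball_in(b3,rmC), carry(b4,right), robot_in(rmB)}
  through step 1 (pick(b4,rmB,right)): drop {carry(b4,right)}, keep {ball_in(b2,rmC), ball_in(b3,rmC), robot_in(rmB)}, require {ball_in(b4,rmB), free(right), robot_in(rmB)}
    → {ball_in(b2,rmC), ball_in(b3,rmC), ball_in(b4,rmB), free(right), robot_in(rmB)}

== RESULT ==
["ball_in(b2,rmC)", "ball_in(b3,rmC)", "ball_in(b4,rmB)", "free(right)", "robot_in(rmB)"]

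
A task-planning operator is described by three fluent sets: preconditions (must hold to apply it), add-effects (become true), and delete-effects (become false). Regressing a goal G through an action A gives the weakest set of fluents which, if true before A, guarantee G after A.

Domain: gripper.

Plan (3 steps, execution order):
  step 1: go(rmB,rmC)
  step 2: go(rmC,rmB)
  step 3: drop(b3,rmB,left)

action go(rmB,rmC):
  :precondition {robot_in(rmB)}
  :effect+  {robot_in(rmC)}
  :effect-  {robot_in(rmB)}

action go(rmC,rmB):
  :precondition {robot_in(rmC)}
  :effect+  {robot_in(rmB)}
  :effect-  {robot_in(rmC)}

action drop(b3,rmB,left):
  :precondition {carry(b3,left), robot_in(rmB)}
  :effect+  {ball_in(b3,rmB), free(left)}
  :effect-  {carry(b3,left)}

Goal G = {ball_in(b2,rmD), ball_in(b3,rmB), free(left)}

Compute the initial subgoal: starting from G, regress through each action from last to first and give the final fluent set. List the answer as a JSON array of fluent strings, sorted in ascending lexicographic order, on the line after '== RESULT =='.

Regress step by step:
  through step 3 (drop(b3,rmB,left)): drop {ball_in(b3,rmB), free(left)}, keep {ball_in(b2,rmD)}, require {carry(b3,left), robot_in(rmB)}
    → {ball_in(b2,rmD), carry(b3,left), robot_in(rmB)}
  through step 2 (go(rmC,rmB)): drop {robot_in(rmB)}, keep {ball_in(b2,rmD), carry(b3,left)}, require {robot_in(rmC)}
    → {ball_in(b2,rmD), carry(b3,left), robot_in(rmC)}
  through step 1 (go(rmB,rmC)): drop {robot_in(rmC)}, keep {ball_in(b2,rmD), carry(b3,left)}, require {robot_in(rmB)}
    → {ball_in(b2,rmD), carry(b3,left), robot_in(rmB)}

== RESULT ==
["ball_in(b2,rmD)", "carry(b3,left)", "robot_in(rmB)"]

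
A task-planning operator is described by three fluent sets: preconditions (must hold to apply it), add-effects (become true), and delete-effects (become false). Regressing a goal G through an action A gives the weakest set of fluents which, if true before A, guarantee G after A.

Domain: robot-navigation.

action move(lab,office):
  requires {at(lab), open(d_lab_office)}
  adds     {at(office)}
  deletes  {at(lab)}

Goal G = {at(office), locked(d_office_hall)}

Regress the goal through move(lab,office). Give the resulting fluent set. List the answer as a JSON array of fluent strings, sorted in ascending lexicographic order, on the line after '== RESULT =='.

Regress:
  G ∩ del = {}  (empty — regression defined)
  G \ add = {at(office), locked(d_office_hall)} \ {at(office)} = {locked(d_office_hall)}
  ∪ pre   = {locked(d_office_hall)} ∪ {at(lab), open(d_lab_office)}
          = {at(lab), locked(d_office_hall), open(d_lab_office)}

== RESULT ==
["at(lab)", "locked(d_office_hall)", "open(d_lab_office)"]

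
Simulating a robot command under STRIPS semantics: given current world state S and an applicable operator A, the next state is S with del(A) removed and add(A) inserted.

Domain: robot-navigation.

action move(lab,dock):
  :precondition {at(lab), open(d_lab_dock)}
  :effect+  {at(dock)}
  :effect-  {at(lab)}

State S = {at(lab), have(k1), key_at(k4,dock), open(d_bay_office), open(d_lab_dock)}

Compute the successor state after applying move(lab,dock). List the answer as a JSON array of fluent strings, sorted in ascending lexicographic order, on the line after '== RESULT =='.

Compute (S \ del) ∪ add:
  pre ⊆ S: {at(lab), open(d_lab_dock)} ⊆ S  — applicable
  S \ del = {have(k1), key_at(k4,dock), open(d_bay_office), open(d_lab_dock)}
  ∪ add   = {at(dock), have(k1), key_at(k4,dock), open(d_bay_office), open(d_lab_dock)}

== RESULT ==
["at(dock)", "have(k1)", "key_at(k4,dock)", "open(d_bay_office)", "open(d_lab_dock)"]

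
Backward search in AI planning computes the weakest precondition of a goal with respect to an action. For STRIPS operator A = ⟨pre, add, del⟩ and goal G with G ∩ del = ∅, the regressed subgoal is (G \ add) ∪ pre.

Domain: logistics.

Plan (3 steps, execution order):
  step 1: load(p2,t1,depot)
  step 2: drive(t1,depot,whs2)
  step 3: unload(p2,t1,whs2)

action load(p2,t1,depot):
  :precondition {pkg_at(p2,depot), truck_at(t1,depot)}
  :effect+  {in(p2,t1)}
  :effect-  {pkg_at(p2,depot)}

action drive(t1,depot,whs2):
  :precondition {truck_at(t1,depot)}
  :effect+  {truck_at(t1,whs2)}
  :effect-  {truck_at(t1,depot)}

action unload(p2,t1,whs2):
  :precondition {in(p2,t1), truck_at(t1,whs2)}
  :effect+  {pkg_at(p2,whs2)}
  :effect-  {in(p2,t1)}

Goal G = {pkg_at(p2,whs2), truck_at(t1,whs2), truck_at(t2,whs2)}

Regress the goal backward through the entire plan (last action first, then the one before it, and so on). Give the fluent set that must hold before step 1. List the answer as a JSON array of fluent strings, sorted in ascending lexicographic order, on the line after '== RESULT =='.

Regress step by step:
  through step 3 (unload(p2,t1,whs2)): drop {pkg_at(p2,whs2)}, keep {truck_at(t1,whs2), truck_at(t2,whs2)}, require {in(p2,t1), truck_at(t1,whs2)}
    → {in(p2,t1), truck_at(t1,whs2), truck_at(t2,whs2)}
  through step 2 (drive(t1,depot,whs2)): drop {truck_at(t1,whs2)}, keep {in(p2,t1), truck_at(t2,whs2)}, require {truck_at(t1,depot)}
    → {in(p2,t1), truck_at(t1,depot), truck_at(t2,whs2)}
  through step 1 (load(p2,t1,depot)): drop {in(p2,t1)}, keep {truck_at(t1,depot), truck_at(t2,whs2)}, require {pkg_at(p2,depot), truck_at(t1,depot)}
    → {pkg_at(p2,depot), truck_at(t1,depot), truck_at(t2,whs2)}

== RESULT ==
["pkg_at(p2,depot)", "truck_at(t1,depot)", "truck_at(t2,whs2)"]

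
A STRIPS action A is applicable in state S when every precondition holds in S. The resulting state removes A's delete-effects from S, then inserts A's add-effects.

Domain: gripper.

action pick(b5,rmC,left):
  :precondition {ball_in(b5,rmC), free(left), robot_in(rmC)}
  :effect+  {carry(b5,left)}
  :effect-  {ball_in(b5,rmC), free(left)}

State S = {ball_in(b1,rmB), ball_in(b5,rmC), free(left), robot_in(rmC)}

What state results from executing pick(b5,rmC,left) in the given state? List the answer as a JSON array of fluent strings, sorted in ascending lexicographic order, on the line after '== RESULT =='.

Compute (S \ del) ∪ add:
  pre ⊆ S: {ball_in(b5,rmC), free(left), robot_in(rmC)} ⊆ S  — applicable
  S \ del = {ball_in(b1,rmB), robot_in(rmC)}
  ∪ add   = {ball_in(b1,rmB), carry(b5,left), robot_in(rmC)}

== RESULT ==
["ball_in(b1,rmB)", "carry(b5,left)", "robot_in(rmC)"]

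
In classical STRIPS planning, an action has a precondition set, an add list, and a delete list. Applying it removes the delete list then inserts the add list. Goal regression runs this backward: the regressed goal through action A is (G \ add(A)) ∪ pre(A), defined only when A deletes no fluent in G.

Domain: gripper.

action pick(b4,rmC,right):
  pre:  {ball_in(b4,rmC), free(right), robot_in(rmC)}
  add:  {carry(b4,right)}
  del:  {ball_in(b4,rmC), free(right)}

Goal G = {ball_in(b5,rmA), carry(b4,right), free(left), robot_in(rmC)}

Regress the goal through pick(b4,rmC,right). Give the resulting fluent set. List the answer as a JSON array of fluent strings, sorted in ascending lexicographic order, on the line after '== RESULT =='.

Compute (G \ add) ∪ pre:
  G ∩ del = {}  (empty — regression defined)
  G \ add = {ball_in(b5,rmA), carry(b4,right), free(left), robot_in(rmC)} \ {carry(b4,right)} = {ball_in(b5,rmA), free(left), robot_in(rmC)}
  ∪ pre   = {ball_in(b5,rmA), free(left), robot_in(rmC)} ∪ {ball_in(b4,rmC), free(right), robot_in(rmC)}
          = {ball_in(b4,rmC), ball_in(b5,rmA), free(left), free(right), robot_in(rmC)}

== RESULT ==
["ball_in(b4,rmC)", "ball_in(b5,rmA)", "free(left)", "free(right)", "robot_in(rmC)"]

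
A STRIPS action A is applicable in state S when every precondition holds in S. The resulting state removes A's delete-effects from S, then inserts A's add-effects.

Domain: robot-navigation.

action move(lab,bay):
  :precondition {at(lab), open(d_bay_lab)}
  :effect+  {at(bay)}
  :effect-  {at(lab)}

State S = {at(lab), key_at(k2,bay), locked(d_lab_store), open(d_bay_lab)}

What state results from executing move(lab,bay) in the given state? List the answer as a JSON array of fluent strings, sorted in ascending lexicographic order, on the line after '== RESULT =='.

Progress:
  pre ⊆ S: {at(lab), open(d_bay_lab)} ⊆ S  — applicable
  S \ del = {key_at(k2,bay), locked(d_lab_store), open(d_bay_lab)}
  ∪ add   = {at(bay), key_at(k2,bay), locked(d_lab_store), open(d_bay_lab)}

== RESULT ==
["at(bay)", "key_at(k2,bay)", "locked(d_lab_store)", "open(d_bay_lab)"]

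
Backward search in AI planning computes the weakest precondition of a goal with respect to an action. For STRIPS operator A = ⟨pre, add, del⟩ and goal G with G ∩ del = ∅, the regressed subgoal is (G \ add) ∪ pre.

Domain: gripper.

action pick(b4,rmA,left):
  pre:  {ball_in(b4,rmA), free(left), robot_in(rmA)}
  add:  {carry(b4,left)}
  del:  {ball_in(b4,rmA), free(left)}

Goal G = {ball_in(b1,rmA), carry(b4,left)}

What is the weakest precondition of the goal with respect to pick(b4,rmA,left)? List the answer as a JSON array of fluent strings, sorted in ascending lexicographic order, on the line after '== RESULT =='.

Regress:
  G ∩ del = {}  (empty — regression defined)
  G \ add = {ball_in(b1,rmA), carry(b4,left)} \ {carry(b4,left)} = {ball_in(b1,rmA)}
  ∪ pre   = {ball_in(b1,rmA)} ∪ {ball_in(b4,rmA), free(left), robot_in(rmA)}
          = {ball_in(b1,rmA), ball_in(b4,rmA), free(left), robot_in(rmA)}

== RESULT ==
["ball_in(b1,rmA)", "ball_in(b4,rmA)", "free(left)", "robot_in(rmA)"]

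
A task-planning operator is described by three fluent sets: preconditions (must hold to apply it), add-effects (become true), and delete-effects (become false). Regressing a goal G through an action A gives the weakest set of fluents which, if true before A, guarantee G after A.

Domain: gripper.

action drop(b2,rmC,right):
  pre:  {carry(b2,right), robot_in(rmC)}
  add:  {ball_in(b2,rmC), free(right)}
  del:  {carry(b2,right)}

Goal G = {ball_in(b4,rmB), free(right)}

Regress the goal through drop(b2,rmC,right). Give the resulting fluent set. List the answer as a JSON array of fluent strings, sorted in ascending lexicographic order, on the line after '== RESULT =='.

Regress:
  G ∩ del = {}  (empty — regression defined)
  G \ add = {ball_in(b4,rmB), free(right)} \ {ball_in(b2,rmC), free(right)} = {ball_in(b4,rmB)}
  ∪ pre   = {ball_in(b4,rmB)} ∪ {carry(b2,right), robot_in(rmC)}
          = {ball_in(b4,rmB), carry(b2,right), robot_in(rmC)}

== RESULT ==
["ball_in(b4,rmB)", "carry(b2,right)", "robot_in(rmC)"]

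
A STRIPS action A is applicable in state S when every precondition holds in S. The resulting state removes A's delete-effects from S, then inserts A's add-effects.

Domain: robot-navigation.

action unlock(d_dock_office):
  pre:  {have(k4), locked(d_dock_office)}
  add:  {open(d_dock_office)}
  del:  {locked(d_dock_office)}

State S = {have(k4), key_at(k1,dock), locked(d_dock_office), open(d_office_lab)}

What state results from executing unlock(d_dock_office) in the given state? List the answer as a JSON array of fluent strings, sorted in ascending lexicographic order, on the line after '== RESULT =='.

Compute (S \ del) ∪ add:
  pre ⊆ S: {have(k4), locked(d_dock_office)} ⊆ S  — applicable
  S \ del = {have(k4), key_at(k1,dock), open(d_office_lab)}
  ∪ add   = {have(k4), key_at(k1,dock), open(d_dock_office), open(d_office_lab)}

== RESULT ==
["have(k4)", "key_at(k1,dock)", "open(d_dock_office)", "open(d_office_lab)"]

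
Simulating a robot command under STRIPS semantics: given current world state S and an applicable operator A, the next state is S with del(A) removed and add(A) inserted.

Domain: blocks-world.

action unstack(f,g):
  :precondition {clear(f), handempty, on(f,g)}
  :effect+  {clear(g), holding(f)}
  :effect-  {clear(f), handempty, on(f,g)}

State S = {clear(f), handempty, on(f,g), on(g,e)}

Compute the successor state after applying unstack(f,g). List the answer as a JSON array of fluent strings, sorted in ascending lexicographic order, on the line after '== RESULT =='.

Compute (S \ del) ∪ add:
  pre ⊆ S: {clear(f), handempty, on(f,g)} ⊆ S  — applicable
  S \ del = {on(g,e)}
  ∪ add   = {clear(g), holding(f), on(g,e)}

== RESULT ==
["clear(g)", "holding(f)", "on(g,e)"]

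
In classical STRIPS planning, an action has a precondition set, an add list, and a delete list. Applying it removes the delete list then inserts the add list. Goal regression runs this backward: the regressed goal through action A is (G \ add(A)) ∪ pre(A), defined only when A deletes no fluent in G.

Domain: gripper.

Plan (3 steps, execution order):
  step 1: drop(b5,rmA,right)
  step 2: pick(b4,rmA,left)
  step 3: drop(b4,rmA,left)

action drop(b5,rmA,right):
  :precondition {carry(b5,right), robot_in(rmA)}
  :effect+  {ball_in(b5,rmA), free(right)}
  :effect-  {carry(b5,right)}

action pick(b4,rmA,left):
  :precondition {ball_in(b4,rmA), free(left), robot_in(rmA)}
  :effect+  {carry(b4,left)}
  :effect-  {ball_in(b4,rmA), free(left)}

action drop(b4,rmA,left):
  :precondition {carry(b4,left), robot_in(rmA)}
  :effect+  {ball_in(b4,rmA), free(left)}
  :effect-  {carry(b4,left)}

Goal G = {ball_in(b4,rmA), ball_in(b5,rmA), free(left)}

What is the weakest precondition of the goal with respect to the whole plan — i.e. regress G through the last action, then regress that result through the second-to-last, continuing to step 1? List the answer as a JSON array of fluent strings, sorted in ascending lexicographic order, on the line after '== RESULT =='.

Regress step by step:
  through step 3 (drop(b4,rmA,left)): drop {ball_in(b4,rmA), free(left)}, keep {ball_in(b5,rmA)}, require {carry(b4,left), robot_in(rmA)}
    → {ball_in(b5,rmA), carry(b4,left), robot_in(rmA)}
  through step 2 (pick(b4,rmA,left)): drop {carry(b4,left)}, keep {ball_in(b5,rmA), robot_in(rmA)}, require {ball_in(b4,rmA), free(left), robot_in(rmA)}
    → {ball_in(b4,rmA), ball_in(b5,rmA), free(left), robot_in(rmA)}
  through step 1 (drop(b5,rmA,right)): drop {ball_in(b5,rmA)}, keep {ball_in(b4,rmA), free(left), robot_in(rmA)}, require {carry(b5,right), robot_in(rmA)}
    → {ball_in(b4,rmA), carry(b5,right), free(left), robot_in(rmA)}

== RESULT ==
["ball_in(b4,rmA)", "carry(b5,right)", "free(left)", "robot_in(rmA)"]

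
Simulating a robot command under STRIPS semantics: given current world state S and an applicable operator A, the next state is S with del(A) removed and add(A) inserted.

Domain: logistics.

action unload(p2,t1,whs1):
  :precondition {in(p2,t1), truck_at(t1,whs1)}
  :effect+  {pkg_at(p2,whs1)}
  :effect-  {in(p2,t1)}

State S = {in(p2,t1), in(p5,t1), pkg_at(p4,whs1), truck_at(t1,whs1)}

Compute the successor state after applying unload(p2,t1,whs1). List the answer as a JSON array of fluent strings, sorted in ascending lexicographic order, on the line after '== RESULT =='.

Compute (S \ del) ∪ add:
  pre ⊆ S: {in(p2,t1), truck_at(t1,whs1)} ⊆ S  — applicable
  S \ del = {in(p5,t1), pkg_at(p4,whs1), truck_at(t1,whs1)}
  ∪ add   = {in(p5,t1), pkg_at(p2,whs1), pkg_at(p4,whs1), truck_at(t1,whs1)}

== RESULT ==
["in(p5,t1)", "pkg_at(p2,whs1)", "pkg_at(p4,whs1)", "truck_at(t1,whs1)"]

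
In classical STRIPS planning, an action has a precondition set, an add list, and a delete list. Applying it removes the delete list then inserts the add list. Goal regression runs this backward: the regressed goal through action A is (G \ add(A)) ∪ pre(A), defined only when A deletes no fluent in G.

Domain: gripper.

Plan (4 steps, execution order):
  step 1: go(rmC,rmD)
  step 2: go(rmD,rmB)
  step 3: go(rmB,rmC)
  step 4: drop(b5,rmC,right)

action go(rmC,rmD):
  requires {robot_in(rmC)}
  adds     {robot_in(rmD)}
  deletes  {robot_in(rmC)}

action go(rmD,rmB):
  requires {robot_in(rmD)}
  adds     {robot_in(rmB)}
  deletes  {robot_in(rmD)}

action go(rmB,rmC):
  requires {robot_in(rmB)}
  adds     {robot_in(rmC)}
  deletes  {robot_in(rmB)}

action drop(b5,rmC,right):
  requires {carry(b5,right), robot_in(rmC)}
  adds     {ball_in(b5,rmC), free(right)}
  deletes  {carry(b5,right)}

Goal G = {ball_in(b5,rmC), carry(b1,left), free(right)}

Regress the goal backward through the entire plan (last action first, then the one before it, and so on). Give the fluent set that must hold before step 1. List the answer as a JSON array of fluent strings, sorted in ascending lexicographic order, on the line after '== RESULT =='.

Regress step by step:
  through step 4 (drop(b5,rmC,right)): drop {ball_in(b5,rmC), free(right)}, keep {carry(b1,left)}, require {carry(b5,right), robot_in(rmC)}
    → {carry(b1,left), carry(b5,right), robot_in(rmC)}
  through step 3 (go(rmB,rmC)): drop {robot_in(rmC)}, keep {carry(b1,left), carry(b5,right)}, require {robot_in(rmB)}
    → {carry(b1,left), carry(b5,right), robot_in(rmB)}
  through step 2 (go(rmD,rmB)): drop {robot_in(rmB)}, keep {carry(b1,left), carry(b5,right)}, require {robot_in(rmD)}
    → {carry(b1,left), carry(b5,right), robot_in(rmD)}
  through step 1 (go(rmC,rmD)): drop {robot_in(rmD)}, keep {carry(b1,left), carry(b5,right)}, require {robot_in(rmC)}
    → {carry(b1,left), carry(b5,right), robot_in(rmC)}

== RESULT ==
["carry(b1,left)", "carry(b5,right)", "robot_in(rmC)"]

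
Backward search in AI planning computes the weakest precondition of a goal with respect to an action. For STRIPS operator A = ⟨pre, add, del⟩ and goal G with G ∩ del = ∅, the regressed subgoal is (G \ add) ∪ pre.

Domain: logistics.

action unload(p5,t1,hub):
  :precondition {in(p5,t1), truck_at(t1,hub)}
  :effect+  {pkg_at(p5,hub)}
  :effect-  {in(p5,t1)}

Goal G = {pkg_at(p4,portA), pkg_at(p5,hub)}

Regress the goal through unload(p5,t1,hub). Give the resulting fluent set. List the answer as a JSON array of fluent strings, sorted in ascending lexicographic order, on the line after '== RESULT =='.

Regress:
  G ∩ del = {}  (empty — regression defined)
  G \ add = {pkg_at(p4,portA), pkg_at(p5,hub)} \ {pkg_at(p5,hub)} = {pkg_at(p4,portA)}
  ∪ pre   = {pkg_at(p4,portA)} ∪ {in(p5,t1), truck_at(t1,hub)}
          = {in(p5,t1), pkg_at(p4,portA), truck_at(t1,hub)}

== RESULT ==
["in(p5,t1)", "pkg_at(p4,portA)", "truck_at(t1,hub)"]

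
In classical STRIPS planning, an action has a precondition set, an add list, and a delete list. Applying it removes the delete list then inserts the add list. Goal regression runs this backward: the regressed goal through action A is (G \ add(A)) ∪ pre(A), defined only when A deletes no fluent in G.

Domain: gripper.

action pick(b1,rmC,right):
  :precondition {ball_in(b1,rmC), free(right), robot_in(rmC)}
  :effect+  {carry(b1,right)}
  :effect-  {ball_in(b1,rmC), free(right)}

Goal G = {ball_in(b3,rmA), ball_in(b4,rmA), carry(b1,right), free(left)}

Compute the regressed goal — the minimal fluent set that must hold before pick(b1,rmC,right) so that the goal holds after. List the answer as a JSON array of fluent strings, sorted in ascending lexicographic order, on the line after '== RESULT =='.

Regress:
  G ∩ del = {}  (empty — regression defined)
  G \ add = {ball_in(b3,rmA), ball_in(b4,rmA), carry(b1,right), free(left)} \ {carry(b1,right)} = {ball_in(b3,rmA), ball_in(b4,rmA), free(left)}
  ∪ pre   = {ball_in(b3,rmA), ball_in(b4,rmA), free(left)} ∪ {ball_in(b1,rmC), free(right), robot_in(rmC)}
          = {ball_in(b1,rmC), ball_in(b3,rmA), ball_in(b4,rmA), free(left), free(right), robot_in(rmC)}

== RESULT ==
["ball_in(b1,rmC)", "ball_in(b3,rmA)", "ball_in(b4,rmA)", "free(left)", "free(right)", "robot_in(rmC)"]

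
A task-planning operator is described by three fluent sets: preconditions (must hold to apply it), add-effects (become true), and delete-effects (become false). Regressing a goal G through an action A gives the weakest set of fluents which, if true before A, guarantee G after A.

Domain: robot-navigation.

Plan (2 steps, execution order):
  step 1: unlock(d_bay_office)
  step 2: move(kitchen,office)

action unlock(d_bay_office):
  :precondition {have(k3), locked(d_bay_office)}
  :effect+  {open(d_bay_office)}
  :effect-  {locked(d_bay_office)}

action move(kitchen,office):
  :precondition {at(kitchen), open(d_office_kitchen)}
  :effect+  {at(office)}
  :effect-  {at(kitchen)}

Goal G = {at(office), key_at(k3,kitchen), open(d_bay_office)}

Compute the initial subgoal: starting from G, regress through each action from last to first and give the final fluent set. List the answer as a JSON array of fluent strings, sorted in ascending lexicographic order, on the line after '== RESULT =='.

Regress step by step:
  through step 2 (move(kitchen,office)): drop {at(office)}, keep {key_at(k3,kitchen), open(d_bay_office)}, require {at(kitchen), open(d_office_kitchen)}
    → {at(kitchen), key_at(k3,kitchen), open(d_bay_office), open(d_office_kitchen)}
  through step 1 (unlock(d_bay_office)): drop {open(d_bay_office)}, keep {at(kitchen), key_at(k3,kitchen), open(d_office_kitchen)}, require {have(k3), locked(d_bay_office)}
    → {at(kitchen), have(k3), key_at(k3,kitchen), locked(d_bay_office), open(d_office_kitchen)}

== RESULT ==
["at(kitchen)", "have(k3)", "key_at(k3,kitchen)", "locked(d_bay_office)", "open(d_office_kitchen)"]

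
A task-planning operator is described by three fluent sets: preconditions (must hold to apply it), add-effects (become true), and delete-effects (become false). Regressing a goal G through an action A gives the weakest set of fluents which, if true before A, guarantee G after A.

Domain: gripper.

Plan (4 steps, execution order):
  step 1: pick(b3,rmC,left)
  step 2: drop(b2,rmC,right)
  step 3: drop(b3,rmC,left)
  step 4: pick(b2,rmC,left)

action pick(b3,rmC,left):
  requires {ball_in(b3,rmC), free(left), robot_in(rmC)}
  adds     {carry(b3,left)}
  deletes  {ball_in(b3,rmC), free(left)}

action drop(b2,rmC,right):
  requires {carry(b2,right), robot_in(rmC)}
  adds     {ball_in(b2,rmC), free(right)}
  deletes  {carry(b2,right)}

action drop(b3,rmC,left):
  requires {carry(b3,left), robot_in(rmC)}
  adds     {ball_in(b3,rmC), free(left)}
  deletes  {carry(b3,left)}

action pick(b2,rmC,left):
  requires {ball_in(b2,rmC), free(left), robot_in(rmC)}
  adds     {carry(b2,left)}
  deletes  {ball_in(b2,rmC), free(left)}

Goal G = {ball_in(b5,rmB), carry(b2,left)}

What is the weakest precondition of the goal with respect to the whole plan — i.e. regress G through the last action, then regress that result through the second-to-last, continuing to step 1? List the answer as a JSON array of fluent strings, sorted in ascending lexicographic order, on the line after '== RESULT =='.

Regress step by step:
  through step 4 (pick(b2,rmC,left)): drop {carry(b2,left)}, keep {ball_in(b5,rmB)}, require {ball_in(b2,rmC), free(left), robot_in(rmC)}
    → {ball_in(b2,rmC), ball_in(b5,rmB), free(left), robot_in(rmC)}
  through step 3 (drop(b3,rmC,left)): drop {free(left)}, keep {ball_in(b2,rmC), ball_in(b5,rmB), robot_in(rmC)}, require {carry(b3,left), robot_in(rmC)}
    → {ball_in(b2,rmC), ball_in(b5,rmB), carry(b3,left), robot_in(rmC)}
  through step 2 (drop(b2,rmC,right)): drop {ball_in(b2,rmC)}, keep {ball_in(b5,rmB), carry(b3,left), robot_in(rmC)}, require {carry(b2,right), robot_in(rmC)}
    → {ball_in(b5,rmB), carry(b2,right), carry(b3,left), robot_in(rmC)}
  through step 1 (pick(b3,rmC,left)): drop {carry(b3,left)}, keep {ball_in(b5,rmB), carry(b2,right), robot_in(rmC)}, require {ball_in(b3,rmC), free(left), robot_in(rmC)}
    → {ball_in(b3,rmC), ball_in(b5,rmB), carry(b2,right), free(left), robot_in(rmC)}

== RESULT ==
["ball_in(b3,rmC)", "ball_in(b5,rmB)", "carry(b2,right)", "free(left)", "robot_in(rmC)"]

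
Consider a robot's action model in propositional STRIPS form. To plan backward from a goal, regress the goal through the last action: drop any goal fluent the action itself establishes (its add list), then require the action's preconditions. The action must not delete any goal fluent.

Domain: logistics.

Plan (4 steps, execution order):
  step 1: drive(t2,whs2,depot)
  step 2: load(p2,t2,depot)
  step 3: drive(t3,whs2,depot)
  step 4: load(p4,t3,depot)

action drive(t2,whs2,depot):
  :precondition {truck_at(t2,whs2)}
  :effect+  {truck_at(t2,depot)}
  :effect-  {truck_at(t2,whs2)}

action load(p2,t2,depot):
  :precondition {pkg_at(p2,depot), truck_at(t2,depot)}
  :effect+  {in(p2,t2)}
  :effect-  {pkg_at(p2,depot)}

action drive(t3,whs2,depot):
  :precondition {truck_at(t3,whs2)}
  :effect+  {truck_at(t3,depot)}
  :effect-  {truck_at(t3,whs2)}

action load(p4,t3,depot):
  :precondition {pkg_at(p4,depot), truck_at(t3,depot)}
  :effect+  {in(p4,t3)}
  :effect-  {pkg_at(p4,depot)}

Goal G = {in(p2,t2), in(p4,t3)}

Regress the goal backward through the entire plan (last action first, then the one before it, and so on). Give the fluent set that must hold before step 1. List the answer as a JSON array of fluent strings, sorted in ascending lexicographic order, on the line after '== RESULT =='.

Work backward from the goal:
  through step 4 (load(p4,t3,depot)): drop {in(p4,t3)}, keep {in(p2,t2)}, require {pkg_at(p4,depot), truck_at(t3,depot)}
    → {in(p2,t2), pkg_at(p4,depot), truck_at(t3,depot)}
  through step 3 (drive(t3,whs2,depot)): drop {truck_at(t3,depot)}, keep {in(p2,t2), pkg_at(p4,depot)}, require {truck_at(t3,whs2)}
    → {in(p2,t2), pkg_at(p4,depot), truck_at(t3,whs2)}
  through step 2 (load(p2,t2,depot)): drop {in(p2,t2)}, keep {pkg_at(p4,depot), truck_at(t3,whs2)}, require {pkg_at(p2,depot), truck_at(t2,depot)}
    → {pkg_at(p2,depot), pkg_at(p4,depot), truck_at(t2,depot), truck_at(t3,whs2)}
  through step 1 (drive(t2,whs2,depot)): drop {truck_at(t2,depot)}, keep {pkg_at(p2,depot), pkg_at(p4,depot), truck_at(t3,whs2)}, require {truck_at(t2,whs2)}
    → {pkg_at(p2,depot), pkg_at(p4,depot), truck_at(t2,whs2), truck_at(t3,whs2)}

== RESULT ==
["pkg_at(p2,depot)", "pkg_at(p4,depot)", "truck_at(t2,whs2)", "truck_at(t3,whs2)"]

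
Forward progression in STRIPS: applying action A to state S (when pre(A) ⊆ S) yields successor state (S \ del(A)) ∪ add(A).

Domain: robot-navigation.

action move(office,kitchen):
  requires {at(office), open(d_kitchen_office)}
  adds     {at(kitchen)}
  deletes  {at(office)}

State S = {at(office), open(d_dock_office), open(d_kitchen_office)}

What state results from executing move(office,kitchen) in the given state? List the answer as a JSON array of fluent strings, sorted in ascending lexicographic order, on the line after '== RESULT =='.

Progress:
  pre ⊆ S: {at(office), open(d_kitchen_office)} ⊆ S  — applicable
  S \ del = {open(d_dock_office), open(d_kitchen_office)}
  ∪ add   = {at(kitchen), open(d_dock_office), open(d_kitchen_office)}

== RESULT ==
["at(kitchen)", "open(d_dock_office)", "open(d_kitchen_office)"]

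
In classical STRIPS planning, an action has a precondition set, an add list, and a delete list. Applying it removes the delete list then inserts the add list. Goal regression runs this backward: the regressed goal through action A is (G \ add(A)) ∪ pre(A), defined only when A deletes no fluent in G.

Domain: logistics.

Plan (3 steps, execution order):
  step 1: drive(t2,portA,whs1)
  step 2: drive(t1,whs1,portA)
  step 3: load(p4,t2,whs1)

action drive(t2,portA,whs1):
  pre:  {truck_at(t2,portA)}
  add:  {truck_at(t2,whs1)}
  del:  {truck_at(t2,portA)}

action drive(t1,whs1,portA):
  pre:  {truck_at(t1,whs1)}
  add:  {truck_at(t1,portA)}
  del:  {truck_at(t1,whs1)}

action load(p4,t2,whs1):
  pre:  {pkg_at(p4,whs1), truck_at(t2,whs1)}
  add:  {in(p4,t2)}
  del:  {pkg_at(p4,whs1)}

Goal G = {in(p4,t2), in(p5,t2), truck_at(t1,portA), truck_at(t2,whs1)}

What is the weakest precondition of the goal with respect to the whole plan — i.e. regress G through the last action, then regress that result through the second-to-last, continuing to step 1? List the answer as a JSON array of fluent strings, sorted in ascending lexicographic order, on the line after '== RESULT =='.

Work backward from the goal:
  through step 3 (load(p4,t2,whs1)): drop {in(p4,t2)}, keep {in(p5,t2), truck_at(t1,portA), truck_at(t2,whs1)}, require {pkg_at(p4,whs1), truck_at(t2,whs1)}
    → {in(p5,t2), pkg_at(p4,whs1), truck_at(t1,portA), truck_at(t2,whs1)}
  through step 2 (drive(t1,whs1,portA)): drop {truck_at(t1,portA)}, keep {in(p5,t2), pkg_at(p4,whs1), truck_at(t2,whs1)}, require {truck_at(t1,whs1)}
    → {in(p5,t2), pkg_at(p4,whs1), truck_at(t1,whs1), truck_at(t2,whs1)}
  through step 1 (drive(t2,portA,whs1)): drop {truck_at(t2,whs1)}, keep {in(p5,t2), pkg_at(p4,whs1), truck_at(t1,whs1)}, require {truck_at(t2,portA)}
    → {in(p5,t2), pkg_at(p4,whs1), truck_at(t1,whs1), truck_at(t2,portA)}

== RESULT ==
["in(p5,t2)", "pkg_at(p4,whs1)", "truck_at(t1,whs1)", "truck_at(t2,portA)"]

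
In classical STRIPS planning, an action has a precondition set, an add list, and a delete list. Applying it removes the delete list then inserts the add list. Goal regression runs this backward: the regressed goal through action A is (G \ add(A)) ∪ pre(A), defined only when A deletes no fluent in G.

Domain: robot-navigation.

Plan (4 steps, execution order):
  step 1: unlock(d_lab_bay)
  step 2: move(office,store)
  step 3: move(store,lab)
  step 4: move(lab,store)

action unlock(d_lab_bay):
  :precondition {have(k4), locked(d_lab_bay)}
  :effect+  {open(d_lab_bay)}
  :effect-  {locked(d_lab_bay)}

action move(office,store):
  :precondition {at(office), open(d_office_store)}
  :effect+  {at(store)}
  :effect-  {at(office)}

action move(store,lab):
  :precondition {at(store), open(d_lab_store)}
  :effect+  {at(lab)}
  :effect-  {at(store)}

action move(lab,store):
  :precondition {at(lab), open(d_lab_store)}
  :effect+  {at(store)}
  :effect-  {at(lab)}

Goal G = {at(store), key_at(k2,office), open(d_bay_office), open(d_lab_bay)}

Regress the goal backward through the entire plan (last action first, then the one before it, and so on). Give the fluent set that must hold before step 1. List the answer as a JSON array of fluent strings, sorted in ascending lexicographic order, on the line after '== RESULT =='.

Work backward from the goal:
  through step 4 (move(lab,store)): drop {at(store)}, keep {key_at(k2,office), open(d_bay_office), open(d_lab_bay)}, require {at(lab), open(d_lab_store)}
    → {at(lab), key_at(k2,office), open(d_bay_office), open(d_lab_bay), open(d_lab_store)}
  through step 3 (move(store,lab)): drop {at(lab)}, keep {key_at(k2,office), open(d_bay_office), open(d_lab_bay), open(d_lab_store)}, require {at(store), open(d_lab_store)}
    → {at(store), key_at(k2,office), open(d_bay_office), open(d_lab_bay), open(d_lab_store)}
  through step 2 (move(office,store)): drop {at(store)}, keep {key_at(k2,office), open(d_bay_office), open(d_lab_bay), open(d_lab_store)}, require {at(office), open(d_office_store)}
    → {at(office), key_at(k2,office), open(d_bay_office), open(d_lab_bay), open(d_lab_store), open(d_office_store)}
  through step 1 (unlock(d_lab_bay)): drop {open(d_lab_bay)}, keep {at(office), key_at(k2,office), open(d_bay_office), open(d_lab_store), open(d_office_store)}, require {have(k4), locked(d_lab_bay)}
    → {at(office), have(k4), key_at(k2,office), locked(d_lab_bay), open(d_bay_office), open(d_lab_store), open(d_office_store)}

== RESULT ==
["at(office)", "have(k4)", "key_at(k2,office)", "locked(d_lab_bay)", "open(d_bay_office)", "open(d_lab_store)", "open(d_office_store)"]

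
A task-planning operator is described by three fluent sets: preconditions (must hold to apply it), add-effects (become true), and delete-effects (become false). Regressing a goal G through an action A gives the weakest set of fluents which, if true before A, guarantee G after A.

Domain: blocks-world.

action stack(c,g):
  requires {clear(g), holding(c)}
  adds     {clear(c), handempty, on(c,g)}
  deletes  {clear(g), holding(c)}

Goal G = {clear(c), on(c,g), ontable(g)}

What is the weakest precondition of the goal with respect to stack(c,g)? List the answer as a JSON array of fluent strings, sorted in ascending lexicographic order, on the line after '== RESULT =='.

Regress:
  G ∩ del = {}  (empty — regression defined)
  G \ add = {clear(c), on(c,g), ontable(g)} \ {clear(c), handempty, on(c,g)} = {ontable(g)}
  ∪ pre   = {ontable(g)} ∪ {clear(g), holding(c)}
          = {clear(g), holding(c), ontable(g)}

== RESULT ==
["clear(g)", "holding(c)", "ontable(g)"]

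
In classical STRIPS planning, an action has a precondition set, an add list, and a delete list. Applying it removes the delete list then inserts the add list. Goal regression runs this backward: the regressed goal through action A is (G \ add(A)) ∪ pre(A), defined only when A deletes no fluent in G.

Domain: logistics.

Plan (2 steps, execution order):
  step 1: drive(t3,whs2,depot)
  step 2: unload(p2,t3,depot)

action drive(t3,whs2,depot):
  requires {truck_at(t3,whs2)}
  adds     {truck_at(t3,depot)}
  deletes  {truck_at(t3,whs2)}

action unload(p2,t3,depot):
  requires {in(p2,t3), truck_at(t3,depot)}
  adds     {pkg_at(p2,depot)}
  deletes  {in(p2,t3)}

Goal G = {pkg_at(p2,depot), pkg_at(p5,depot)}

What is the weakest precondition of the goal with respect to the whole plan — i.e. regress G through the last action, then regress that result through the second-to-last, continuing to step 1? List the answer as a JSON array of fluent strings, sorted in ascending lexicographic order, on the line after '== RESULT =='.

Regress step by step:
  through step 2 (unload(p2,t3,depot)): drop {pkg_at(p2,depot)}, keep {pkg_at(p5,depot)}, require {in(p2,t3), truck_at(t3,depot)}
    → {in(p2,t3), pkg_at(p5,depot), truck_at(t3,depot)}
  through step 1 (drive(t3,whs2,depot)): drop {truck_at(t3,depot)}, keep {in(p2,t3), pkg_at(p5,depot)}, require {truck_at(t3,whs2)}
    → {in(p2,t3), pkg_at(p5,depot), truck_at(t3,whs2)}

== RESULT ==
["in(p2,t3)", "pkg_at(p5,depot)", "truck_at(t3,whs2)"]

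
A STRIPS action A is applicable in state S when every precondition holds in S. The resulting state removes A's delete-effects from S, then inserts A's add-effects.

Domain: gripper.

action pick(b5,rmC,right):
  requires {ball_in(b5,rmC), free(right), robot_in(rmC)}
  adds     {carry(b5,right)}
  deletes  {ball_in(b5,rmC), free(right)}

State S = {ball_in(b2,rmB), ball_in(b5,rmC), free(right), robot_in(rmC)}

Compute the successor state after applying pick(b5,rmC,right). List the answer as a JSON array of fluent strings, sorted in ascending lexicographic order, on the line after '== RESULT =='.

Progress:
  pre ⊆ S: {ball_in(b5,rmC), free(right), robot_in(rmC)} ⊆ S  — applicable
  S \ del = {ball_in(b2,rmB), robot_in(rmC)}
  ∪ add   = {ball_in(b2,rmB), carry(b5,right), robot_in(rmC)}

== RESULT ==
["ball_in(b2,rmB)", "carry(b5,right)", "robot_in(rmC)"]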